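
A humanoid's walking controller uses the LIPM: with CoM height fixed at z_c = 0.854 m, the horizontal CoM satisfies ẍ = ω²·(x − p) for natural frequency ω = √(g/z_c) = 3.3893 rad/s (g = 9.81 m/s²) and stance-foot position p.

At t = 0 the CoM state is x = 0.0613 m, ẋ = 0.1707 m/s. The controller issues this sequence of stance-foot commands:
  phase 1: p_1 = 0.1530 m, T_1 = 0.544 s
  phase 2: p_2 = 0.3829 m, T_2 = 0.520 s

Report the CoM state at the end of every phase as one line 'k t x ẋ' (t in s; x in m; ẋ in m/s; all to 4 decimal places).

1 0.5440 0.0111 -0.4046
2 1.0640 -1.0696 -4.7763

phase 1: p=0.1530, T=0.544, ωT=1.843779, cosh=3.239299, sinh=3.081080; start (x,ẋ)=(0.061300, 0.170700) → end (x,ẋ)=(0.011133, -0.404648)
phase 2: p=0.3829, T=0.520, ωT=1.762436, cosh=2.999120, sinh=2.827494; start (x,ẋ)=(0.011133, -0.404648) → end (x,ẋ)=(-1.069648, -4.776314)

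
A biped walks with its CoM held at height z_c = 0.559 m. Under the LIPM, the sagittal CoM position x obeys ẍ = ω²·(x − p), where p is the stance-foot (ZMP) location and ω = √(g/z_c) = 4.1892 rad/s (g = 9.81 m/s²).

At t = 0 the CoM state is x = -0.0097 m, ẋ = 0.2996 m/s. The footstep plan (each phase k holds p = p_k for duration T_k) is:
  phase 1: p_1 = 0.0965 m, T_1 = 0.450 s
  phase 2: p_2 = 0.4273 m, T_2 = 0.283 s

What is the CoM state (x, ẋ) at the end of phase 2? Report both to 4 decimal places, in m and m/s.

phase 1: p=0.0965, T=0.450, ωT=1.885140, cosh=3.369542, sinh=3.217734; start (x,ẋ)=(-0.009700, 0.299600) → end (x,ẋ)=(-0.031222, -0.422033)
phase 2: p=0.4273, T=0.283, ωT=1.185544, cosh=1.789023, sinh=1.483443; start (x,ẋ)=(-0.031222, -0.422033) → end (x,ẋ)=(-0.542453, -3.604482)

x = -0.5425, ẋ = -3.6045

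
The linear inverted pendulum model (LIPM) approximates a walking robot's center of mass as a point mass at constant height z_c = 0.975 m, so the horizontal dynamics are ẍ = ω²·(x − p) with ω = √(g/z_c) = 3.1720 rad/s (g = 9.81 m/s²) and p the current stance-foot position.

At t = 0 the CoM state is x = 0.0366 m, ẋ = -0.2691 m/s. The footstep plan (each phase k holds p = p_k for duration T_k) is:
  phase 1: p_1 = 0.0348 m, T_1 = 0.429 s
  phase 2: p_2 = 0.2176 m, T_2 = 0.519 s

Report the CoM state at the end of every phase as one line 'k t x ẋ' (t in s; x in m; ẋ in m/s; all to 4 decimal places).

1 0.4290 -0.1160 -0.5488
2 0.9480 -1.1118 -4.1188

phase 1: p=0.0348, T=0.429, ωT=1.360788, cosh=2.077862, sinh=1.821403; start (x,ẋ)=(0.036600, -0.269100) → end (x,ẋ)=(-0.115981, -0.548753)
phase 2: p=0.2176, T=0.519, ωT=1.646268, cosh=2.690176, sinh=2.497408; start (x,ẋ)=(-0.115981, -0.548753) → end (x,ẋ)=(-1.111839, -4.118793)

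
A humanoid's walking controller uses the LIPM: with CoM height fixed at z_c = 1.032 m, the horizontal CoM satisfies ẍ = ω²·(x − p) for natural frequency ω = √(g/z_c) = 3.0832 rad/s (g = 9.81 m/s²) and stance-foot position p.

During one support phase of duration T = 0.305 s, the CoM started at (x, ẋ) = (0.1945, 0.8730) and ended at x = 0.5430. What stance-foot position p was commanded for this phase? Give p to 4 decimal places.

ωT = 3.0832·0.305 = 0.940376; cosh(ωT) = 1.475713, sinh(ωT) = 1.085232
x(T) = p + (x₀−p)·cosh(ωT) + (ẋ₀/ω)·sinh(ωT) ⇒ p·(1 − cosh) = x(T) − x₀·cosh − (ẋ₀/ω)·sinh
numerator   = 0.5430 − (0.1945)·1.475713 − (0.8730/3.0832)·1.085232 = -0.051307
denominator = 1 − 1.475713 = -0.475713
p = -0.051307 / -0.475713 = 0.1079

p = 0.1079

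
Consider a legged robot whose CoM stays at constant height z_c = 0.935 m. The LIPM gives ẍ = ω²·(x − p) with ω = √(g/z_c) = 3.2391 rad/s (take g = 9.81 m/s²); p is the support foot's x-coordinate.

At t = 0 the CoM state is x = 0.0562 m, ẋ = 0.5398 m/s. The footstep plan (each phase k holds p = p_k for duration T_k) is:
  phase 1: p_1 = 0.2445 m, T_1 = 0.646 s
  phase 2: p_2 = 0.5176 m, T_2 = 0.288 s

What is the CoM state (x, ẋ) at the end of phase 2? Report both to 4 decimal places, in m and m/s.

x = -0.1148, ẋ = -1.6446

phase 1: p=0.2445, T=0.646, ωT=2.092459, cosh=4.114100, sinh=3.990717; start (x,ẋ)=(0.056200, 0.539800) → end (x,ẋ)=(0.134873, -0.213237)
phase 2: p=0.5176, T=0.288, ωT=0.932861, cosh=1.467598, sinh=1.074172; start (x,ẋ)=(0.134873, -0.213237) → end (x,ẋ)=(-0.114805, -1.644588)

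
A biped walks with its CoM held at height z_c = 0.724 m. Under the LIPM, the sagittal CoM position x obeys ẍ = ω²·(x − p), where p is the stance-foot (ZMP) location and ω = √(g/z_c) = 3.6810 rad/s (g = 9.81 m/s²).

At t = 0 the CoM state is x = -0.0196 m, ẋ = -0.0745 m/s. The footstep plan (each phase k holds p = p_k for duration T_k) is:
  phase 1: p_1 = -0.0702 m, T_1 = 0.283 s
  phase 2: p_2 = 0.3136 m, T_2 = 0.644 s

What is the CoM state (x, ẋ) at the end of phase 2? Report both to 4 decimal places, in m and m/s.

phase 1: p=-0.0702, T=0.283, ωT=1.041723, cosh=1.593471, sinh=1.240625; start (x,ẋ)=(-0.019600, -0.074500) → end (x,ẋ)=(-0.014679, 0.112363)
phase 2: p=0.3136, T=0.644, ωT=2.370564, cosh=5.398428, sinh=5.305000; start (x,ẋ)=(-0.014679, 0.112363) → end (x,ẋ)=(-1.296656, -5.803958)

x = -1.2967, ẋ = -5.8040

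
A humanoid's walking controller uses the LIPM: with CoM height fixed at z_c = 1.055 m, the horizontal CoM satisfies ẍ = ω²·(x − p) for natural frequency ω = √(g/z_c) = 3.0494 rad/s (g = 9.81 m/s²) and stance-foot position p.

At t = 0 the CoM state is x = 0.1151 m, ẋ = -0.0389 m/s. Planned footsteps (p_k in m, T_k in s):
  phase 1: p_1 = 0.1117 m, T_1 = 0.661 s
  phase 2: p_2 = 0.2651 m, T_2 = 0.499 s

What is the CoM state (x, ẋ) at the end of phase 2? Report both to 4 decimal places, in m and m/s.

x = -0.2635, ẋ = -1.5112

phase 1: p=0.1117, T=0.661, ωT=2.015653, cosh=3.819432, sinh=3.686198; start (x,ẋ)=(0.115100, -0.038900) → end (x,ẋ)=(0.077663, -0.110358)
phase 2: p=0.2651, T=0.499, ωT=1.521651, cosh=2.399065, sinh=2.180714; start (x,ẋ)=(0.077663, -0.110358) → end (x,ẋ)=(-0.263494, -1.511188)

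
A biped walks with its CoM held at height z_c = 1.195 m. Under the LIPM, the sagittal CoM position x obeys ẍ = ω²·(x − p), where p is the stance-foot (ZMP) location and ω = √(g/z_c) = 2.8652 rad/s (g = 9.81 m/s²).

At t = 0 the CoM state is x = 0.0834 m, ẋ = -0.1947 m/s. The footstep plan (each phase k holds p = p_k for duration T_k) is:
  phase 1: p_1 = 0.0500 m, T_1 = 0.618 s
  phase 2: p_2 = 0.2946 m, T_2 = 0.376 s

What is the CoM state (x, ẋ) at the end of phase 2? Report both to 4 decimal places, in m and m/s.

x = -0.4014, ẋ = -1.7722

phase 1: p=0.0500, T=0.618, ωT=1.770694, cosh=3.022571, sinh=2.852356; start (x,ẋ)=(0.083400, -0.194700) → end (x,ẋ)=(-0.042873, -0.315531)
phase 2: p=0.2946, T=0.376, ωT=1.077315, cosh=1.638646, sinh=1.298138; start (x,ẋ)=(-0.042873, -0.315531) → end (x,ẋ)=(-0.401357, -1.772250)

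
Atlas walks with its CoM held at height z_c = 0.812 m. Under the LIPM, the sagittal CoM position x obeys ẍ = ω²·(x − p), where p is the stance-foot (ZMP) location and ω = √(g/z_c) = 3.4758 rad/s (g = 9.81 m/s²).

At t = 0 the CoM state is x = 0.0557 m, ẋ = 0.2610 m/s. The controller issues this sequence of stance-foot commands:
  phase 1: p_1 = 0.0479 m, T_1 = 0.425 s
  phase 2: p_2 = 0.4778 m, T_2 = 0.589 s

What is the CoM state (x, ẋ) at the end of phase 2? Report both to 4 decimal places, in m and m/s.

x = 0.1904, ẋ = -0.7991

phase 1: p=0.0479, T=0.425, ωT=1.477215, cosh=2.304500, sinh=2.076228; start (x,ẋ)=(0.055700, 0.261000) → end (x,ẋ)=(0.221780, 0.657764)
phase 2: p=0.4778, T=0.589, ωT=2.047246, cosh=3.937815, sinh=3.808725; start (x,ẋ)=(0.221780, 0.657764) → end (x,ẋ)=(0.190409, -0.799130)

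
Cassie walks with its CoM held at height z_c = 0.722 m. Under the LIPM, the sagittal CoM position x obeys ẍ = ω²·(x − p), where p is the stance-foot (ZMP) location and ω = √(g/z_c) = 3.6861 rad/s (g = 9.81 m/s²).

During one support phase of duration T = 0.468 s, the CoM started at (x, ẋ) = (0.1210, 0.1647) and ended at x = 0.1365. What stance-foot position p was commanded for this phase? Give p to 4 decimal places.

ωT = 3.6861·0.468 = 1.725095; cosh(ωT) = 2.895605, sinh(ωT) = 2.717448
x(T) = p + (x₀−p)·cosh(ωT) + (ẋ₀/ω)·sinh(ωT) ⇒ p·(1 − cosh) = x(T) − x₀·cosh − (ẋ₀/ω)·sinh
numerator   = 0.1365 − (0.1210)·2.895605 − (0.1647/3.6861)·2.717448 = -0.335287
denominator = 1 − 2.895605 = -1.895605
p = -0.335287 / -1.895605 = 0.1769

p = 0.1769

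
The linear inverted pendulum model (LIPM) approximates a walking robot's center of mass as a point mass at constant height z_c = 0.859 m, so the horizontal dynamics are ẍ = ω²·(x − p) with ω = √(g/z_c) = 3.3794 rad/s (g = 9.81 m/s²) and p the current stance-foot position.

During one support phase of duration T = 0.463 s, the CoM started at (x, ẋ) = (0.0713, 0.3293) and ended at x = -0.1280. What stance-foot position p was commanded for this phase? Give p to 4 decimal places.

ωT = 3.3794·0.463 = 1.564662; cosh(ωT) = 2.495109, sinh(ωT) = 2.285950
x(T) = p + (x₀−p)·cosh(ωT) + (ẋ₀/ω)·sinh(ωT) ⇒ p·(1 − cosh) = x(T) − x₀·cosh − (ẋ₀/ω)·sinh
numerator   = -0.1280 − (0.0713)·2.495109 − (0.3293/3.3794)·2.285950 = -0.528652
denominator = 1 − 2.495109 = -1.495109
p = -0.528652 / -1.495109 = 0.3536

p = 0.3536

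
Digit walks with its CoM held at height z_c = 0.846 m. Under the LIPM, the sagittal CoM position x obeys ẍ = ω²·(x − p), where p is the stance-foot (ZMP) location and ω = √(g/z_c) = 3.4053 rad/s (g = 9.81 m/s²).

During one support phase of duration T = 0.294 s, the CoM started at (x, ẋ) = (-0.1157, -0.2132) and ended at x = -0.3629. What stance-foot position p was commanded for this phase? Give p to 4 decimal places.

p = 0.2030

ωT = 3.4053·0.294 = 1.001158; cosh(ωT) = 1.544443, sinh(ωT) = 1.176989
x(T) = p + (x₀−p)·cosh(ωT) + (ẋ₀/ω)·sinh(ωT) ⇒ p·(1 − cosh) = x(T) − x₀·cosh − (ẋ₀/ω)·sinh
numerator   = -0.3629 − (-0.1157)·1.544443 − (-0.2132/3.4053)·1.176989 = -0.110519
denominator = 1 − 1.544443 = -0.544443
p = -0.110519 / -0.544443 = 0.2030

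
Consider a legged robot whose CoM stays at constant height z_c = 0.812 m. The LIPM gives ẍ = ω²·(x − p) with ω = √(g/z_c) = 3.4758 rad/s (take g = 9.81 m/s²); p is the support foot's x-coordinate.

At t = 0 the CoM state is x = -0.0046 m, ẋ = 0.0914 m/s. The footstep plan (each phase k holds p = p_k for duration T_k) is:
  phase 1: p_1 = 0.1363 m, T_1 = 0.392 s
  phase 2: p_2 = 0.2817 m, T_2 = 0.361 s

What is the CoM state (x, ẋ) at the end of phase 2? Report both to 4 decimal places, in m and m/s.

phase 1: p=0.1363, T=0.392, ωT=1.362514, cosh=2.081008, sinh=1.824991; start (x,ẋ)=(-0.004600, 0.091400) → end (x,ẋ)=(-0.108924, -0.703568)
phase 2: p=0.2817, T=0.361, ωT=1.254764, cosh=1.896077, sinh=1.610933; start (x,ẋ)=(-0.108924, -0.703568) → end (x,ẋ)=(-0.785036, -3.521231)

x = -0.7850, ẋ = -3.5212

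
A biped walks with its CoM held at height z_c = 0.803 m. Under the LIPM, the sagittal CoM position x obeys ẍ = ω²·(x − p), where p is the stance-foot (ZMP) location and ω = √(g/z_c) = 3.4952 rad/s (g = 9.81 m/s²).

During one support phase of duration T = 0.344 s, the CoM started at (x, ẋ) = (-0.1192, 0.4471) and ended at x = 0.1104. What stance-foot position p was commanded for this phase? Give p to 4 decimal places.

ωT = 3.4952·0.344 = 1.202349; cosh(ωT) = 1.814206, sinh(ωT) = 1.513718
x(T) = p + (x₀−p)·cosh(ωT) + (ẋ₀/ω)·sinh(ωT) ⇒ p·(1 − cosh) = x(T) − x₀·cosh − (ẋ₀/ω)·sinh
numerator   = 0.1104 − (-0.1192)·1.814206 − (0.4471/3.4952)·1.513718 = 0.133021
denominator = 1 − 1.814206 = -0.814206
p = 0.133021 / -0.814206 = -0.1634

p = -0.1634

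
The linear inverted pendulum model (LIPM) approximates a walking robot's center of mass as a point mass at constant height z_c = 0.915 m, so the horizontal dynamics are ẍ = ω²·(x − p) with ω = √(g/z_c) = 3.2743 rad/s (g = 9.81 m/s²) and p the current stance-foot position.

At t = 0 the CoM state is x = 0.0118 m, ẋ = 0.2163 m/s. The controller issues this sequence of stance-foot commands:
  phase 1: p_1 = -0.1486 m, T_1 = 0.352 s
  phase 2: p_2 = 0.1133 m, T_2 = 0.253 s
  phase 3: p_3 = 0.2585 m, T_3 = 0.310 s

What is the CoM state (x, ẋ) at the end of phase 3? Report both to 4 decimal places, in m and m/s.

phase 1: p=-0.1486, T=0.352, ωT=1.152554, cosh=1.741049, sinh=1.425219; start (x,ẋ)=(0.011800, 0.216300) → end (x,ẋ)=(0.224814, 1.125111)
phase 2: p=0.1133, T=0.253, ωT=0.828398, cosh=1.363198, sinh=0.926450; start (x,ẋ)=(0.224814, 1.125111) → end (x,ẋ)=(0.583661, 1.872024)
phase 3: p=0.2585, T=0.310, ωT=1.015033, cosh=1.560922, sinh=1.198532; start (x,ẋ)=(0.583661, 1.872024) → end (x,ẋ)=(1.451291, 4.198131)

x = 1.4513, ẋ = 4.1981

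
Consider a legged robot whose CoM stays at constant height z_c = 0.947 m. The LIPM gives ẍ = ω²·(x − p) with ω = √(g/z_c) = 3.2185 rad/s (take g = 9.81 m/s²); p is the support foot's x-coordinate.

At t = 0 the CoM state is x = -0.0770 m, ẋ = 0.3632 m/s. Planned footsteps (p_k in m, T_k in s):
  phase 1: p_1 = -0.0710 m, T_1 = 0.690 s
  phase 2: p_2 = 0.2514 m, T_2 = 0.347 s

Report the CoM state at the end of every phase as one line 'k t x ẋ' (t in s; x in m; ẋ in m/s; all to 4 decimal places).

1 0.6900 0.4148 1.6051
2 1.0370 1.2080 3.4320

phase 1: p=-0.0710, T=0.690, ωT=2.220765, cosh=4.661452, sinh=4.552926; start (x,ẋ)=(-0.077000, 0.363200) → end (x,ẋ)=(0.414818, 1.605118)
phase 2: p=0.2514, T=0.347, ωT=1.116820, cosh=1.691221, sinh=1.363901; start (x,ẋ)=(0.414818, 1.605118) → end (x,ẋ)=(1.207975, 3.431967)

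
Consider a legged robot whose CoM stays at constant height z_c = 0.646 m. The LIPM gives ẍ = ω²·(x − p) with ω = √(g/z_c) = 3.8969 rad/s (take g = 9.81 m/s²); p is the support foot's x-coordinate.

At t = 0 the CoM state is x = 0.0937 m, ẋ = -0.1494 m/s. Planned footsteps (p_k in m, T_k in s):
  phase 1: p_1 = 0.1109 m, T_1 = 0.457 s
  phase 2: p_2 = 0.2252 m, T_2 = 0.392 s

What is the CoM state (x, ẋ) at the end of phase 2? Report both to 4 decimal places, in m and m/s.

x = -0.8094, ẋ = -3.9381

phase 1: p=0.1109, T=0.457, ωT=1.780883, cosh=3.051793, sinh=2.883304; start (x,ẋ)=(0.093700, -0.149400) → end (x,ẋ)=(-0.052131, -0.649196)
phase 2: p=0.2252, T=0.392, ωT=1.527585, cosh=2.412048, sinh=2.194989; start (x,ẋ)=(-0.052131, -0.649196) → end (x,ẋ)=(-0.809406, -3.938088)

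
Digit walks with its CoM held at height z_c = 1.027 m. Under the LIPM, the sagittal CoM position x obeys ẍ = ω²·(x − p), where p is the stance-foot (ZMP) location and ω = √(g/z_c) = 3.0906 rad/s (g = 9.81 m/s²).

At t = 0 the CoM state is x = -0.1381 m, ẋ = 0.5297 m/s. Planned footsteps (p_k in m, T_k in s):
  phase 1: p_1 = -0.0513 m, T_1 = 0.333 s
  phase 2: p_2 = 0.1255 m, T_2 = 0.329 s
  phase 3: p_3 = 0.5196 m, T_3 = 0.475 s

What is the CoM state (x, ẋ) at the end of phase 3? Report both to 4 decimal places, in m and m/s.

x = -0.0327, ẋ = -1.3570

phase 1: p=-0.0513, T=0.333, ωT=1.029170, cosh=1.578022, sinh=1.220719; start (x,ẋ)=(-0.138100, 0.529700) → end (x,ẋ)=(0.020947, 0.508403)
phase 2: p=0.1255, T=0.329, ωT=1.016807, cosh=1.563052, sinh=1.201304; start (x,ẋ)=(0.020947, 0.508403) → end (x,ẋ)=(0.159693, 0.406484)
phase 3: p=0.5196, T=0.475, ωT=1.468035, cosh=2.285538, sinh=2.055160; start (x,ẋ)=(0.159693, 0.406484) → end (x,ẋ)=(-0.032680, -1.356977)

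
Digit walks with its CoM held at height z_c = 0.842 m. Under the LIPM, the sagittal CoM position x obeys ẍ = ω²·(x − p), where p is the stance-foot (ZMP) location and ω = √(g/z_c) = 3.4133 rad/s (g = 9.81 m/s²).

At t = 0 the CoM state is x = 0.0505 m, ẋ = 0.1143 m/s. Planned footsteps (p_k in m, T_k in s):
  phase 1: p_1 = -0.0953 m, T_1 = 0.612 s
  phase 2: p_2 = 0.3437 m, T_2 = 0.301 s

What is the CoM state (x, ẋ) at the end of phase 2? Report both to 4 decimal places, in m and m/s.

phase 1: p=-0.0953, T=0.612, ωT=2.088940, cosh=4.100082, sinh=3.976264; start (x,ẋ)=(0.050500, 0.114300) → end (x,ẋ)=(0.635644, 2.447464)
phase 2: p=0.3437, T=0.301, ωT=1.027403, cosh=1.575868, sinh=1.217933; start (x,ẋ)=(0.635644, 2.447464) → end (x,ẋ)=(1.677069, 5.070541)

x = 1.6771, ẋ = 5.0705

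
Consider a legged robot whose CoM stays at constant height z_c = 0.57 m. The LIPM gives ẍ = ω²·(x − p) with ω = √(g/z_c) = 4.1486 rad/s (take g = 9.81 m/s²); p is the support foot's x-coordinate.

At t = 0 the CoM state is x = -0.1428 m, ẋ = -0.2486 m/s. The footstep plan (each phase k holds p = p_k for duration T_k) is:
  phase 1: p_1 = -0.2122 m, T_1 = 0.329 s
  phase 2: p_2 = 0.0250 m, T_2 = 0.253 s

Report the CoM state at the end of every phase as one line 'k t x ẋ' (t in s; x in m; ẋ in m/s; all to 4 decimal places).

phase 1: p=-0.2122, T=0.329, ωT=1.364889, cosh=2.085349, sinh=1.829941; start (x,ẋ)=(-0.142800, -0.248600) → end (x,ẋ)=(-0.177134, 0.008446)
phase 2: p=0.0250, T=0.253, ωT=1.049596, cosh=1.603288, sinh=1.253209; start (x,ẋ)=(-0.177134, 0.008446) → end (x,ẋ)=(-0.296527, -1.037365)

1 0.3290 -0.1771 0.0084
2 0.5820 -0.2965 -1.0374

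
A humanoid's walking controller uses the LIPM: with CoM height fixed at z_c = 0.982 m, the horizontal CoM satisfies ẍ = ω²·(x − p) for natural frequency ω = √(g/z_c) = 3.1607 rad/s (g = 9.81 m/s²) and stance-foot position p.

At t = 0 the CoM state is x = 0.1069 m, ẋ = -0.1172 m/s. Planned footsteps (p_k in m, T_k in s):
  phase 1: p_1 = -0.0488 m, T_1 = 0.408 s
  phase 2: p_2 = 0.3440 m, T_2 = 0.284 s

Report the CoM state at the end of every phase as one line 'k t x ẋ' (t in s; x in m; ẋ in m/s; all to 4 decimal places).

phase 1: p=-0.0488, T=0.408, ωT=1.289566, cosh=1.953300, sinh=1.677909; start (x,ẋ)=(0.106900, -0.117200) → end (x,ẋ)=(0.193111, 0.596808)
phase 2: p=0.3440, T=0.284, ωT=0.897639, cosh=1.430667, sinh=1.023136; start (x,ẋ)=(0.193111, 0.596808) → end (x,ẋ)=(0.321318, 0.365885)

1 0.4080 0.1931 0.5968
2 0.6920 0.3213 0.3659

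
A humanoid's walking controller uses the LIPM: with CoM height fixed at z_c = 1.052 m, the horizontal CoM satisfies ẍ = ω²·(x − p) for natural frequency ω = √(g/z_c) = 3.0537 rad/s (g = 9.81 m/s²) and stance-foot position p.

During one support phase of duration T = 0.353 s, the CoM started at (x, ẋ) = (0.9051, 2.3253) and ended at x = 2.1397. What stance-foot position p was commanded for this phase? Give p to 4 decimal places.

p = 0.5215

ωT = 3.0537·0.353 = 1.077956; cosh(ωT) = 1.639479, sinh(ωT) = 1.299188
x(T) = p + (x₀−p)·cosh(ωT) + (ẋ₀/ω)·sinh(ωT) ⇒ p·(1 − cosh) = x(T) − x₀·cosh − (ẋ₀/ω)·sinh
numerator   = 2.1397 − (0.9051)·1.639479 − (2.3253/3.0537)·1.299188 = -0.333485
denominator = 1 − 1.639479 = -0.639479
p = -0.333485 / -0.639479 = 0.5215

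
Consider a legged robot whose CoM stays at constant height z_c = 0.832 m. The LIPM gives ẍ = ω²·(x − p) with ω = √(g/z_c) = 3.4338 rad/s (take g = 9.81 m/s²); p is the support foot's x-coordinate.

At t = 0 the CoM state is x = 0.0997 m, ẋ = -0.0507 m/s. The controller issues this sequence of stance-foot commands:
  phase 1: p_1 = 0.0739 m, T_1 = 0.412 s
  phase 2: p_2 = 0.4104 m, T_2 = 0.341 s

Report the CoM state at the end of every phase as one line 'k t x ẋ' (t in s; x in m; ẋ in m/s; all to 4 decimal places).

phase 1: p=0.0739, T=0.412, ωT=1.414726, cosh=2.179175, sinh=1.936182; start (x,ẋ)=(0.099700, -0.050700) → end (x,ẋ)=(0.101535, 0.061046)
phase 2: p=0.4104, T=0.341, ωT=1.170926, cosh=1.767528, sinh=1.457449; start (x,ẋ)=(0.101535, 0.061046) → end (x,ẋ)=(-0.109617, -1.437841)

1 0.4120 0.1015 0.0610
2 0.7530 -0.1096 -1.4378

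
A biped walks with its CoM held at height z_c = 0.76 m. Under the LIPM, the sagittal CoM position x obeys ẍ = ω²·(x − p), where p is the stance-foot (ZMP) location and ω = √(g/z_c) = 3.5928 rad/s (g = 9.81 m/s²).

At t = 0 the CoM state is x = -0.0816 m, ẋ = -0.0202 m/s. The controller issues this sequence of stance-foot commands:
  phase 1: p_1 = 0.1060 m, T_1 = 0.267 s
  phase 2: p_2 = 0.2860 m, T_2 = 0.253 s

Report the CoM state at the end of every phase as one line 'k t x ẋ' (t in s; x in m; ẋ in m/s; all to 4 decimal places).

phase 1: p=0.1060, T=0.267, ωT=0.959278, cosh=1.496490, sinh=1.113320; start (x,ẋ)=(-0.081600, -0.020200) → end (x,ẋ)=(-0.181001, -0.780617)
phase 2: p=0.2860, T=0.253, ωT=0.908978, cosh=1.442361, sinh=1.039425; start (x,ẋ)=(-0.181001, -0.780617) → end (x,ẋ)=(-0.613423, -2.869922)

1 0.2670 -0.1810 -0.7806
2 0.5200 -0.6134 -2.8699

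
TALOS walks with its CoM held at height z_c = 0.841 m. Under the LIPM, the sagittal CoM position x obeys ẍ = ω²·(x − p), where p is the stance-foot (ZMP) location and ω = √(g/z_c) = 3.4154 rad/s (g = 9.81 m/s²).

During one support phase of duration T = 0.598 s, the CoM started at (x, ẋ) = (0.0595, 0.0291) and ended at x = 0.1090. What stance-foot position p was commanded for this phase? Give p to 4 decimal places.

ωT = 3.4154·0.598 = 2.042409; cosh(ωT) = 3.919438, sinh(ωT) = 3.789722
x(T) = p + (x₀−p)·cosh(ωT) + (ẋ₀/ω)·sinh(ωT) ⇒ p·(1 − cosh) = x(T) − x₀·cosh − (ẋ₀/ω)·sinh
numerator   = 0.1090 − (0.0595)·3.919438 − (0.0291/3.4154)·3.789722 = -0.156496
denominator = 1 − 3.919438 = -2.919438
p = -0.156496 / -2.919438 = 0.0536

p = 0.0536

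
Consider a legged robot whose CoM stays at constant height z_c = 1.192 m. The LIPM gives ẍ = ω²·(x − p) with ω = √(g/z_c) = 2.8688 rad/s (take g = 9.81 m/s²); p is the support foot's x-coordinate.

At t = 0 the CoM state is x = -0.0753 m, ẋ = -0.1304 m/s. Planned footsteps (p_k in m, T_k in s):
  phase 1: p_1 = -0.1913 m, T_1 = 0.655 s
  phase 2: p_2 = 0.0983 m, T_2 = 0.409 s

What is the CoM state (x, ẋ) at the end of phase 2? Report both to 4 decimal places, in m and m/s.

x = 0.3358, ẋ = 0.9165

phase 1: p=-0.1913, T=0.655, ωT=1.879064, cosh=3.350053, sinh=3.197320; start (x,ẋ)=(-0.075300, -0.130400) → end (x,ẋ)=(0.051973, 0.627160)
phase 2: p=0.0983, T=0.409, ωT=1.173339, cosh=1.771051, sinh=1.461719; start (x,ẋ)=(0.051973, 0.627160) → end (x,ẋ)=(0.335805, 0.916467)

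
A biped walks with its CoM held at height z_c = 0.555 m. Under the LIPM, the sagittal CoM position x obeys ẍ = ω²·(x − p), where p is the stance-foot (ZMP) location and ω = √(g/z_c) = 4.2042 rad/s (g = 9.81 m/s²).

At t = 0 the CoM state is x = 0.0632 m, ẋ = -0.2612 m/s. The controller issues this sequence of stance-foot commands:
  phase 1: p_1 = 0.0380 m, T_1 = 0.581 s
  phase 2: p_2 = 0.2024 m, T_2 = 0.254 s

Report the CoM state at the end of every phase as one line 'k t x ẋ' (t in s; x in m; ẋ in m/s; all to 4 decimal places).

phase 1: p=0.0380, T=0.581, ωT=2.442640, cosh=5.795151, sinh=5.708220; start (x,ẋ)=(0.063200, -0.261200) → end (x,ẋ)=(-0.170604, -0.908931)
phase 2: p=0.2024, T=0.254, ωT=1.067867, cosh=1.626454, sinh=1.282713; start (x,ẋ)=(-0.170604, -0.908931) → end (x,ẋ)=(-0.681592, -3.489867)

1 0.5810 -0.1706 -0.9089
2 0.8350 -0.6816 -3.4899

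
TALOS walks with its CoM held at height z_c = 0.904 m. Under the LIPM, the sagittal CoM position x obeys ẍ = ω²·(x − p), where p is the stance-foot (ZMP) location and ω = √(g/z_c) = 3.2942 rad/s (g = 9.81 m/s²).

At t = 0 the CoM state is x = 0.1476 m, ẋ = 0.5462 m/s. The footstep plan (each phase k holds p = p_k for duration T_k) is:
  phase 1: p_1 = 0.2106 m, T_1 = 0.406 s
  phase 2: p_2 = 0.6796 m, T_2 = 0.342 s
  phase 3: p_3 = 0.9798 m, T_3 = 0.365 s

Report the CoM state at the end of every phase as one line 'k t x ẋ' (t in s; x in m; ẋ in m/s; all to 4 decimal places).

phase 1: p=0.2106, T=0.406, ωT=1.337445, cosh=2.035907, sinh=1.773392; start (x,ẋ)=(0.147600, 0.546200) → end (x,ẋ)=(0.376378, 0.743972)
phase 2: p=0.6796, T=0.342, ωT=1.126616, cosh=1.704664, sinh=1.380536; start (x,ẋ)=(0.376378, 0.743972) → end (x,ẋ)=(0.474493, -0.110759)
phase 3: p=0.9798, T=0.365, ωT=1.202383, cosh=1.814258, sinh=1.513780; start (x,ẋ)=(0.474493, -0.110759) → end (x,ẋ)=(0.012145, -2.720759)

1 0.4060 0.3764 0.7440
2 0.7480 0.4745 -0.1108
3 1.1130 0.0121 -2.7208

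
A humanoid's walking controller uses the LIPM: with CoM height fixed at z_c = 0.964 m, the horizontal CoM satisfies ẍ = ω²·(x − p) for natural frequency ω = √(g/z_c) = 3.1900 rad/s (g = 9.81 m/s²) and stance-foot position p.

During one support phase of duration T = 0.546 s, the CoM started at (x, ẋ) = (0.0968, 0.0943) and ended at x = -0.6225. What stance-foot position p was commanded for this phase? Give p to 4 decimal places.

p = 0.5095

ωT = 3.1900·0.546 = 1.741740; cosh(ωT) = 2.941240, sinh(ωT) = 2.766025
x(T) = p + (x₀−p)·cosh(ωT) + (ẋ₀/ω)·sinh(ωT) ⇒ p·(1 − cosh) = x(T) − x₀·cosh − (ẋ₀/ω)·sinh
numerator   = -0.6225 − (0.0968)·2.941240 − (0.0943/3.1900)·2.766025 = -0.988979
denominator = 1 − 2.941240 = -1.941240
p = -0.988979 / -1.941240 = 0.5095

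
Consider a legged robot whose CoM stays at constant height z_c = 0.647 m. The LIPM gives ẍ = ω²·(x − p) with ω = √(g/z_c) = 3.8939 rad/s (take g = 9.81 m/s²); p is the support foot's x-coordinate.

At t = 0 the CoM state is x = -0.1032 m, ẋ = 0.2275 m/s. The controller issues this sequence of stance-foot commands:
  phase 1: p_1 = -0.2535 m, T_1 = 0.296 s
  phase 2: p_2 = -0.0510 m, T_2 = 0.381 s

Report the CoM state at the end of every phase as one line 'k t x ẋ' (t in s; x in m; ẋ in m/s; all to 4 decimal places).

1 0.2960 0.0915 1.2303
2 0.6770 0.9398 4.0113

phase 1: p=-0.2535, T=0.296, ωT=1.152594, cosh=1.741107, sinh=1.425290; start (x,ẋ)=(-0.103200, 0.227500) → end (x,ẋ)=(0.091461, 1.230258)
phase 2: p=-0.0510, T=0.381, ωT=1.483576, cosh=2.317754, sinh=2.090929; start (x,ẋ)=(0.091461, 1.230258) → end (x,ẋ)=(0.939807, 4.011329)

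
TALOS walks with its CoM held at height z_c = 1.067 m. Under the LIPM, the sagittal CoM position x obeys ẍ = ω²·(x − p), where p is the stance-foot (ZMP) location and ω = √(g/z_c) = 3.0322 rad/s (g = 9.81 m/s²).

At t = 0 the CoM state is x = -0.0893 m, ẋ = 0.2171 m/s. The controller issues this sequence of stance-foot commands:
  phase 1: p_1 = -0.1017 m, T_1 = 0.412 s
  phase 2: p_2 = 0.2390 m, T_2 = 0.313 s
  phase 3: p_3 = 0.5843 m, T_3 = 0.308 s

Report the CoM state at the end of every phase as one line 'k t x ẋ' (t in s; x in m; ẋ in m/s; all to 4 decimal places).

phase 1: p=-0.1017, T=0.412, ωT=1.249266, cosh=1.887249, sinh=1.600534; start (x,ẋ)=(-0.089300, 0.217100) → end (x,ẋ)=(0.036297, 0.469901)
phase 2: p=0.2390, T=0.313, ωT=0.949079, cosh=1.485213, sinh=1.098115; start (x,ẋ)=(0.036297, 0.469901) → end (x,ẋ)=(0.108118, 0.022962)
phase 3: p=0.5843, T=0.308, ωT=0.933918, cosh=1.468734, sinh=1.075723; start (x,ẋ)=(0.108118, 0.022962) → end (x,ẋ)=(-0.106938, -1.519488)

1 0.4120 0.0363 0.4699
2 0.7250 0.1081 0.0230
3 1.0330 -0.1069 -1.5195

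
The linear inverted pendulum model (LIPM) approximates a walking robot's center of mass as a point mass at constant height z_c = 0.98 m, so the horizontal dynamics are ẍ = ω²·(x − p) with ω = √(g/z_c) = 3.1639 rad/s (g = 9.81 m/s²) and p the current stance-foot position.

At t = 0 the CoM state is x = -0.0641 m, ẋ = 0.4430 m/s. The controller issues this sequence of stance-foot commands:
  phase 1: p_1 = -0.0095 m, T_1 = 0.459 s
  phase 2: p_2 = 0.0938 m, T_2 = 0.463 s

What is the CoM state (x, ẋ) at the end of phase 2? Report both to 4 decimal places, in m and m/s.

x = 0.6427, ẋ = 1.8455

phase 1: p=-0.0095, T=0.459, ωT=1.452230, cosh=2.253340, sinh=2.019292; start (x,ẋ)=(-0.064100, 0.443000) → end (x,ẋ)=(0.150203, 0.649399)
phase 2: p=0.0938, T=0.463, ωT=1.464886, cosh=2.279077, sinh=2.047972; start (x,ẋ)=(0.150203, 0.649399) → end (x,ẋ)=(0.642699, 1.845498)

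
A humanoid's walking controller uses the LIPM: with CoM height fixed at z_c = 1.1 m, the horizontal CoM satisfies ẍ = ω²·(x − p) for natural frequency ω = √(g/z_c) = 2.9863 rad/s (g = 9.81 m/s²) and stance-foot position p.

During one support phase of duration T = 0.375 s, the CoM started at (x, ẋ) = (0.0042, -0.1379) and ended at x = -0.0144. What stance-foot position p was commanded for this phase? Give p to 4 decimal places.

ωT = 2.9863·0.375 = 1.119862; cosh(ωT) = 1.695379, sinh(ωT) = 1.369054
x(T) = p + (x₀−p)·cosh(ωT) + (ẋ₀/ω)·sinh(ωT) ⇒ p·(1 − cosh) = x(T) − x₀·cosh − (ẋ₀/ω)·sinh
numerator   = -0.0144 − (0.0042)·1.695379 − (-0.1379/2.9863)·1.369054 = 0.041699
denominator = 1 − 1.695379 = -0.695379
p = 0.041699 / -0.695379 = -0.0600

p = -0.0600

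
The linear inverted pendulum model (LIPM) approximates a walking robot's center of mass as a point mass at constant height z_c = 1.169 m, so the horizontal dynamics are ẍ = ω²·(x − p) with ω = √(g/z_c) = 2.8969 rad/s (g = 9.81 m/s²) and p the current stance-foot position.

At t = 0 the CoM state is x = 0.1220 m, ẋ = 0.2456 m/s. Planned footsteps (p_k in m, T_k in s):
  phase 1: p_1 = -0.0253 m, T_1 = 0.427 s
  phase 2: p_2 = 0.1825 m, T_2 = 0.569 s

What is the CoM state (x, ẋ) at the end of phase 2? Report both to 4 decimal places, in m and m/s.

x = 1.7023, ẋ = 4.5085

phase 1: p=-0.0253, T=0.427, ωT=1.236976, cosh=1.867721, sinh=1.577460; start (x,ẋ)=(0.122000, 0.245600) → end (x,ẋ)=(0.383553, 1.131835)
phase 2: p=0.1825, T=0.569, ωT=1.648336, cosh=2.695346, sinh=2.502977; start (x,ẋ)=(0.383553, 1.131835) → end (x,ẋ)=(1.702334, 4.508496)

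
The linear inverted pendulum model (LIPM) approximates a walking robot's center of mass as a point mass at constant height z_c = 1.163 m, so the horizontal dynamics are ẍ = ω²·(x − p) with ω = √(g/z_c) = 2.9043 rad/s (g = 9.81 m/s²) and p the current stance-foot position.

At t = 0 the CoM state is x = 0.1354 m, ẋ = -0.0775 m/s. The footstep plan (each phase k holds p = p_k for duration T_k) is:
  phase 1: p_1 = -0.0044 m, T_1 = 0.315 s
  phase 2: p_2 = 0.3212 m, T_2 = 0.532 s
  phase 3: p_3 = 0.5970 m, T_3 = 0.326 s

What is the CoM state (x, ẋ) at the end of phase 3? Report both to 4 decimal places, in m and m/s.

phase 1: p=-0.0044, T=0.315, ωT=0.914855, cosh=1.448493, sinh=1.047919; start (x,ẋ)=(0.135400, -0.077500) → end (x,ẋ)=(0.170136, 0.313219)
phase 2: p=0.3212, T=0.532, ωT=1.545088, cosh=2.450838, sinh=2.237545; start (x,ẋ)=(0.170136, 0.313219) → end (x,ẋ)=(0.192279, -0.214040)
phase 3: p=0.5970, T=0.326, ωT=0.946802, cosh=1.482717, sinh=1.094737; start (x,ẋ)=(0.192279, -0.214040) → end (x,ẋ)=(-0.083767, -1.604150)

x = -0.0838, ẋ = -1.6042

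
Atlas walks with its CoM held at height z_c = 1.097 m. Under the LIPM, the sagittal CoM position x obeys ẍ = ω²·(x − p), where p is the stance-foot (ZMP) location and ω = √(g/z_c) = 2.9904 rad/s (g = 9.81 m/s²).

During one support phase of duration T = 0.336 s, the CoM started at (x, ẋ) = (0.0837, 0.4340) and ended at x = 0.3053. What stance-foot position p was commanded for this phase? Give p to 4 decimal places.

ωT = 2.9904·0.336 = 1.004774; cosh(ωT) = 1.548709, sinh(ωT) = 1.182582
x(T) = p + (x₀−p)·cosh(ωT) + (ẋ₀/ω)·sinh(ωT) ⇒ p·(1 − cosh) = x(T) − x₀·cosh − (ẋ₀/ω)·sinh
numerator   = 0.3053 − (0.0837)·1.548709 − (0.4340/2.9904)·1.182582 = 0.004044
denominator = 1 − 1.548709 = -0.548709
p = 0.004044 / -0.548709 = -0.0074

p = -0.0074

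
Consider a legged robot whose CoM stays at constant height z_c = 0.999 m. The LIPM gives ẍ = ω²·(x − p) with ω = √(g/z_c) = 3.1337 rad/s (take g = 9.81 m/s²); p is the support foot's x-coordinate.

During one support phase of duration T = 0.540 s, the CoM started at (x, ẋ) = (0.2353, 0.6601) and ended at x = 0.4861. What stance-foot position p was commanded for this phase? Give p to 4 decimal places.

p = 0.4023

ωT = 3.1337·0.540 = 1.692198; cosh(ωT) = 2.807760, sinh(ωT) = 2.623646
x(T) = p + (x₀−p)·cosh(ωT) + (ẋ₀/ω)·sinh(ωT) ⇒ p·(1 − cosh) = x(T) − x₀·cosh − (ẋ₀/ω)·sinh
numerator   = 0.4861 − (0.2353)·2.807760 − (0.6601/3.1337)·2.623646 = -0.727225
denominator = 1 − 2.807760 = -1.807760
p = -0.727225 / -1.807760 = 0.4023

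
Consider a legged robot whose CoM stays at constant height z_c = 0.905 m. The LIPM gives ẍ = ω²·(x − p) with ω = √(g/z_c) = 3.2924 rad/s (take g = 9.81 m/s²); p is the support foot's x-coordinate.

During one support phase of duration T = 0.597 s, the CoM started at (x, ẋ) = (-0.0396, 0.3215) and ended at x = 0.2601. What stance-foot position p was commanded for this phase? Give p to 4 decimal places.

p = -0.0237

ωT = 3.2924·0.597 = 1.965563; cosh(ωT) = 3.639503, sinh(ωT) = 3.499426
x(T) = p + (x₀−p)·cosh(ωT) + (ẋ₀/ω)·sinh(ωT) ⇒ p·(1 − cosh) = x(T) − x₀·cosh − (ẋ₀/ω)·sinh
numerator   = 0.2601 − (-0.0396)·3.639503 − (0.3215/3.2924)·3.499426 = 0.062508
denominator = 1 − 3.639503 = -2.639503
p = 0.062508 / -2.639503 = -0.0237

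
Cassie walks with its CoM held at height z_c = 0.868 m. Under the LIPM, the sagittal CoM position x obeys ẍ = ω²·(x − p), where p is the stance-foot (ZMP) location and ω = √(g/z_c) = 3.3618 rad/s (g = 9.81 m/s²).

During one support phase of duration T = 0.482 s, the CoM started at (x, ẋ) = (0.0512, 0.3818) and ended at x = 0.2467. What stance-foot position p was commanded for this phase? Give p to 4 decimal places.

ωT = 3.3618·0.482 = 1.620388; cosh(ωT) = 2.626436, sinh(ωT) = 2.428614
x(T) = p + (x₀−p)·cosh(ωT) + (ẋ₀/ω)·sinh(ωT) ⇒ p·(1 − cosh) = x(T) − x₀·cosh − (ẋ₀/ω)·sinh
numerator   = 0.2467 − (0.0512)·2.626436 − (0.3818/3.3618)·2.428614 = -0.163591
denominator = 1 − 2.626436 = -1.626436
p = -0.163591 / -1.626436 = 0.1006

p = 0.1006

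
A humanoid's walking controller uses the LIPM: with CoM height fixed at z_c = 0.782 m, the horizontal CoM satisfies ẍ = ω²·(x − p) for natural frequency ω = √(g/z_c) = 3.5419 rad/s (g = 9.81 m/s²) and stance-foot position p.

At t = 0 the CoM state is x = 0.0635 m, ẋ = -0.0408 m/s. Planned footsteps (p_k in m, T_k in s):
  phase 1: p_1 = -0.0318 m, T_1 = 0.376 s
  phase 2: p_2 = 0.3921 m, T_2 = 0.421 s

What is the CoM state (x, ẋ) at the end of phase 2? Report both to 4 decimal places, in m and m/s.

phase 1: p=-0.0318, T=0.376, ωT=1.331754, cosh=2.025848, sinh=1.761835; start (x,ẋ)=(0.063500, -0.040800) → end (x,ẋ)=(0.140968, 0.512040)
phase 2: p=0.3921, T=0.421, ωT=1.491140, cosh=2.333636, sinh=2.108520; start (x,ẋ)=(0.140968, 0.512040) → end (x,ẋ)=(0.110872, -0.680577)

x = 0.1109, ẋ = -0.6806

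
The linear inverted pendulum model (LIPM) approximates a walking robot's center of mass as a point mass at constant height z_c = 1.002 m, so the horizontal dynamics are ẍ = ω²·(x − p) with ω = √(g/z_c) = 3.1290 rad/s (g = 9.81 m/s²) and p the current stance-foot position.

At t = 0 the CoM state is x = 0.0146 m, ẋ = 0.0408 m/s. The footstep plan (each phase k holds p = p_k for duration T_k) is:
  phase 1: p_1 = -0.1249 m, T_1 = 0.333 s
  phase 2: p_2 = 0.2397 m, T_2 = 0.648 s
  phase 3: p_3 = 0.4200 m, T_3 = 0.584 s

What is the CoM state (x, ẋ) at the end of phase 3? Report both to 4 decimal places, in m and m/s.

phase 1: p=-0.1249, T=0.333, ωT=1.041957, cosh=1.593761, sinh=1.240998; start (x,ẋ)=(0.014600, 0.040800) → end (x,ẋ)=(0.113611, 0.606715)
phase 2: p=0.2397, T=0.648, ωT=2.027592, cosh=3.863713, sinh=3.732061; start (x,ẋ)=(0.113611, 0.606715) → end (x,ẋ)=(0.476179, 0.871761)
phase 3: p=0.4200, T=0.584, ωT=1.827336, cosh=3.189072, sinh=3.028230; start (x,ẋ)=(0.476179, 0.871761) → end (x,ẋ)=(1.442846, 3.312426)

x = 1.4428, ẋ = 3.3124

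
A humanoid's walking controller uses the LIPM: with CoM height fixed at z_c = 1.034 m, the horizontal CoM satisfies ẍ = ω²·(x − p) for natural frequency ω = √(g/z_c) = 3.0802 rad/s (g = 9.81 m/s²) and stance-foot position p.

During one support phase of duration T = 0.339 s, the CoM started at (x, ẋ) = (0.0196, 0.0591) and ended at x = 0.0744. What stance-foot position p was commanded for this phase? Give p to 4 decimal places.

p = -0.0322

ωT = 3.0802·0.339 = 1.044188; cosh(ωT) = 1.596534, sinh(ωT) = 1.244556
x(T) = p + (x₀−p)·cosh(ωT) + (ẋ₀/ω)·sinh(ωT) ⇒ p·(1 − cosh) = x(T) − x₀·cosh − (ẋ₀/ω)·sinh
numerator   = 0.0744 − (0.0196)·1.596534 − (0.0591/3.0802)·1.244556 = 0.019229
denominator = 1 − 1.596534 = -0.596534
p = 0.019229 / -0.596534 = -0.0322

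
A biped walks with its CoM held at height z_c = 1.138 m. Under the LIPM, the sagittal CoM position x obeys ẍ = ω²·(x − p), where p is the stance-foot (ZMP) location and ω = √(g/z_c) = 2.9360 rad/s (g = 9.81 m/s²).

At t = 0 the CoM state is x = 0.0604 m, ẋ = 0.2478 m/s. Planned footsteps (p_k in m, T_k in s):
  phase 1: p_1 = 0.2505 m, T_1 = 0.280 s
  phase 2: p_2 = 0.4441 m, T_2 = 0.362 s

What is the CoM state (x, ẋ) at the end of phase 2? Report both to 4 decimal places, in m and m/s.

x = -0.2384, ẋ = -1.6852

phase 1: p=0.2505, T=0.280, ωT=0.822080, cosh=1.357372, sinh=0.917855; start (x,ẋ)=(0.060400, 0.247800) → end (x,ẋ)=(0.069931, -0.175929)
phase 2: p=0.4441, T=0.362, ωT=1.062832, cosh=1.620016, sinh=1.274540; start (x,ẋ)=(0.069931, -0.175929) → end (x,ẋ)=(-0.238432, -1.685167)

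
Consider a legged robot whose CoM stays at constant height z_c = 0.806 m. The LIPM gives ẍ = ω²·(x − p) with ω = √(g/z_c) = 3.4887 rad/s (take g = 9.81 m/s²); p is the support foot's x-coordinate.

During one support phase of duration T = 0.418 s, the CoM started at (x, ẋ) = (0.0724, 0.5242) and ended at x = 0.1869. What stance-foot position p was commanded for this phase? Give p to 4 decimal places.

ωT = 3.4887·0.418 = 1.458277; cosh(ωT) = 2.265591, sinh(ωT) = 2.032954
x(T) = p + (x₀−p)·cosh(ωT) + (ẋ₀/ω)·sinh(ωT) ⇒ p·(1 − cosh) = x(T) − x₀·cosh − (ẋ₀/ω)·sinh
numerator   = 0.1869 − (0.0724)·2.265591 − (0.5242/3.4887)·2.032954 = -0.282593
denominator = 1 − 2.265591 = -1.265591
p = -0.282593 / -1.265591 = 0.2233

p = 0.2233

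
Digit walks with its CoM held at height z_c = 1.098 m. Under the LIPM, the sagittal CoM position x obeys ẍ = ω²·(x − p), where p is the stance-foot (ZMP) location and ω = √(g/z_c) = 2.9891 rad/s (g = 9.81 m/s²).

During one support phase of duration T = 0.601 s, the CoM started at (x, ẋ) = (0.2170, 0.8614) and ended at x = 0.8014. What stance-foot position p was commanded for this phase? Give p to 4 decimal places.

ωT = 2.9891·0.601 = 1.796449; cosh(ωT) = 3.097045, sinh(ωT) = 2.931158
x(T) = p + (x₀−p)·cosh(ωT) + (ẋ₀/ω)·sinh(ωT) ⇒ p·(1 − cosh) = x(T) − x₀·cosh − (ẋ₀/ω)·sinh
numerator   = 0.8014 − (0.2170)·3.097045 − (0.8614/2.9891)·2.931158 = -0.715361
denominator = 1 − 3.097045 = -2.097045
p = -0.715361 / -2.097045 = 0.3411

p = 0.3411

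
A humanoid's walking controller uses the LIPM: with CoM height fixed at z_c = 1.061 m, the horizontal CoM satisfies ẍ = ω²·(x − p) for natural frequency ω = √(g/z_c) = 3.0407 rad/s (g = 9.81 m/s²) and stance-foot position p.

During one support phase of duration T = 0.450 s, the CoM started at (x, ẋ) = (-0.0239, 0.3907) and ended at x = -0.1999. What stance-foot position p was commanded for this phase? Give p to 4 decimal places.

ωT = 3.0407·0.450 = 1.368315; cosh(ωT) = 2.091630, sinh(ωT) = 1.837095
x(T) = p + (x₀−p)·cosh(ωT) + (ẋ₀/ω)·sinh(ωT) ⇒ p·(1 − cosh) = x(T) − x₀·cosh − (ẋ₀/ω)·sinh
numerator   = -0.1999 − (-0.0239)·2.091630 − (0.3907/3.0407)·1.837095 = -0.385959
denominator = 1 − 2.091630 = -1.091630
p = -0.385959 / -1.091630 = 0.3536

p = 0.3536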